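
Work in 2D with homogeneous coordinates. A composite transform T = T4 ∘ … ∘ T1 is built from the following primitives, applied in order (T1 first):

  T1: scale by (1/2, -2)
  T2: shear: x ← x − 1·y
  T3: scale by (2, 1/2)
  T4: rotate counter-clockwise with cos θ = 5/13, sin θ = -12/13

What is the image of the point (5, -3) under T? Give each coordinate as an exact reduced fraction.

T(p) = (1/13, 99/13)

T1 scale by (1/2, -2): (5, -3) → (5/2, 6)
T2 shear: x ← x − 1·y: (5/2, 6) → (-7/2, 6)
T3 scale by (2, 1/2): (-7/2, 6) → (-7, 3)
T4 rotate counter-clockwise with cos θ = 5/13, sin θ = -12/13: (-7, 3) → (1/13, 99/13)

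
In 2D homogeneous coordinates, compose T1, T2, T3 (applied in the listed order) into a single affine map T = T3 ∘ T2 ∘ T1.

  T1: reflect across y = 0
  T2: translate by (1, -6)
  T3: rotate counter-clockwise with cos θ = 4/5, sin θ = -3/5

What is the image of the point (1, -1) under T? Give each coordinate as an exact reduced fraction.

T1 reflect across y = 0: (1, -1) → (1, 1)
T2 translate by (1, -6): (1, 1) → (2, -5)
T3 rotate counter-clockwise with cos θ = 4/5, sin θ = -3/5: (2, -5) → (-7/5, -26/5)

T(p) = (-7/5, -26/5)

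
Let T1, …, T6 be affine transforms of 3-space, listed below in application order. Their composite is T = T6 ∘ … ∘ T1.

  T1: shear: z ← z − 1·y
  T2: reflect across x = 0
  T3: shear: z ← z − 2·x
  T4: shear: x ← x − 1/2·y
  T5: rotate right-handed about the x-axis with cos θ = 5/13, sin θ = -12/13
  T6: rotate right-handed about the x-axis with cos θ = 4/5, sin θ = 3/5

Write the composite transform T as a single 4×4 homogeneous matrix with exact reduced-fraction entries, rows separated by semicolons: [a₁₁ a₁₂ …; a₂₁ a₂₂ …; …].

T1 = [1 0 0 0; 0 1 0 0; 0 -1 1 0; 0 0 0 1]
T2·T1 = [-1 0 0 0; 0 1 0 0; 0 -1 1 0; 0 0 0 1]
T3·…·T1 = [-1 0 0 0; 0 1 0 0; 2 -1 1 0; 0 0 0 1]
T4·…·T1 = [-1 -1/2 0 0; 0 1 0 0; 2 -1 1 0; 0 0 0 1]
T5·…·T1 = [-1 -1/2 0 0; 24/13 -7/13 12/13 0; 10/13 -17/13 5/13 0; 0 0 0 1]
T6·…·T1 = [-1 -1/2 0 0; 66/65 23/65 33/65 0; 112/65 -89/65 56/65 0; 0 0 0 1]

T = [-1 -1/2 0 0; 66/65 23/65 33/65 0; 112/65 -89/65 56/65 0; 0 0 0 1]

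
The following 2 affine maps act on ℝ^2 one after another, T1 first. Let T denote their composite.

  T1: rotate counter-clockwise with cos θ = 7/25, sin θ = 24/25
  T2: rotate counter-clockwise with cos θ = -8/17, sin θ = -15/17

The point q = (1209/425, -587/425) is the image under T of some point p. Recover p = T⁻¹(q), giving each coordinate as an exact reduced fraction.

T1 = [7/25 -24/25 0; 24/25 7/25 0; 0 0 1]
T2·T1 = [304/425 297/425 0; -297/425 304/425 0; 0 0 1]
det M = 1; M⁻¹ = [304/425 -297/425 0; 297/425 304/425 0; 0 0 1]
M⁻¹ · (1209/425, -587/425)ᵀ = (3, 1)ᵀ

p = (3, 1)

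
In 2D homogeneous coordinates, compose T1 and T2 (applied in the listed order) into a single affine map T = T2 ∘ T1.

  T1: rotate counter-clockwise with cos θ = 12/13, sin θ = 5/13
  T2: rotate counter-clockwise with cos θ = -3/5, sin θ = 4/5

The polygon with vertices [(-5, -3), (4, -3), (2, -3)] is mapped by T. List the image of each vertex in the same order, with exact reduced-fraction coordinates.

T1 rotate counter-clockwise with cos θ = 12/13, sin θ = 5/13: (-5, -3) → (-45/13, -61/13); (4, -3) → (63/13, -16/13); (2, -3) → (3, -2)
T2 rotate counter-clockwise with cos θ = -3/5, sin θ = 4/5: (-45/13, -61/13) → (379/65, 3/65); (63/13, -16/13) → (-25/13, 60/13); (3, -2) → (-1/5, 18/5)

image vertices: (379/65, 3/65), (-25/13, 60/13), (-1/5, 18/5)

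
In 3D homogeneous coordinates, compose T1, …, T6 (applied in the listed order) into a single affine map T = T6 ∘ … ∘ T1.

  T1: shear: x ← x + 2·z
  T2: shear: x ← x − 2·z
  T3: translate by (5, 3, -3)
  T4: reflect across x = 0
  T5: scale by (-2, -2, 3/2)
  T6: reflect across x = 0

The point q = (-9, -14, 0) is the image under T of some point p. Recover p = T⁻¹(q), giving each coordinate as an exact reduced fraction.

T1 = [1 0 2 0; 0 1 0 0; 0 0 1 0; 0 0 0 1]
T2·T1 = [1 0 0 0; 0 1 0 0; 0 0 1 0; 0 0 0 1]
T3·…·T1 = [1 0 0 5; 0 1 0 3; 0 0 1 -3; 0 0 0 1]
T4·…·T1 = [-1 0 0 -5; 0 1 0 3; 0 0 1 -3; 0 0 0 1]
T5·…·T1 = [2 0 0 10; 0 -2 0 -6; 0 0 3/2 -9/2; 0 0 0 1]
T6·…·T1 = [-2 0 0 -10; 0 -2 0 -6; 0 0 3/2 -9/2; 0 0 0 1]
det M = 6; M⁻¹ = [-1/2 0 0 -5; 0 -1/2 0 -3; 0 0 2/3 3; 0 0 0 1]
M⁻¹ · (-9, -14, 0)ᵀ = (-1/2, 4, 3)ᵀ

p = (-1/2, 4, 3)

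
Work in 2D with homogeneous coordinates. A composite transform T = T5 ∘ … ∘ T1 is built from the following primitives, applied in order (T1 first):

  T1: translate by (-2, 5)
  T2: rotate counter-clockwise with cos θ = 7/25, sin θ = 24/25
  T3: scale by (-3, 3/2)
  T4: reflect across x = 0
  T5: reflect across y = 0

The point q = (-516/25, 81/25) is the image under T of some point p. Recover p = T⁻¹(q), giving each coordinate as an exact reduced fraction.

T1 = [1 0 -2; 0 1 5; 0 0 1]
T2·T1 = [7/25 -24/25 -134/25; 24/25 7/25 -13/25; 0 0 1]
T3·…·T1 = [-21/25 72/25 402/25; 36/25 21/50 -39/50; 0 0 1]
T4·…·T1 = [21/25 -72/25 -402/25; 36/25 21/50 -39/50; 0 0 1]
T5·…·T1 = [21/25 -72/25 -402/25; -36/25 -21/50 39/50; 0 0 1]
det M = -9/2; M⁻¹ = [7/75 -16/25 2; -8/25 -14/75 -5; 0 0 1]
M⁻¹ · (-516/25, 81/25)ᵀ = (-2, 1)ᵀ

p = (-2, 1)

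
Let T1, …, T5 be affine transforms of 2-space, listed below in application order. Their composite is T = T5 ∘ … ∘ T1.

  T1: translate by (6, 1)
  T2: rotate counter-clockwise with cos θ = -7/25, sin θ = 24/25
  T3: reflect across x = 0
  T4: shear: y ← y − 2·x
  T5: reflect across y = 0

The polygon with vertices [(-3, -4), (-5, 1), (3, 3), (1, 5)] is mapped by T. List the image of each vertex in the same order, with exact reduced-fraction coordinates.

image vertices: (-51/25, -39/5), (11/5, 4), (159/25, 26/5), (193/25, 52/5)

T1 translate by (6, 1): (-3, -4) → (3, -3); (-5, 1) → (1, 2); (3, 3) → (9, 4); (1, 5) → (7, 6)
T2 rotate counter-clockwise with cos θ = -7/25, sin θ = 24/25: (3, -3) → (51/25, 93/25); (1, 2) → (-11/5, 2/5); (9, 4) → (-159/25, 188/25); (7, 6) → (-193/25, 126/25)
T3 reflect across x = 0: (51/25, 93/25) → (-51/25, 93/25); (-11/5, 2/5) → (11/5, 2/5); (-159/25, 188/25) → (159/25, 188/25); (-193/25, 126/25) → (193/25, 126/25)
T4 shear: y ← y − 2·x: (-51/25, 93/25) → (-51/25, 39/5); (11/5, 2/5) → (11/5, -4); (159/25, 188/25) → (159/25, -26/5); (193/25, 126/25) → (193/25, -52/5)
T5 reflect across y = 0: (-51/25, 39/5) → (-51/25, -39/5); (11/5, -4) → (11/5, 4); (159/25, -26/5) → (159/25, 26/5); (193/25, -52/5) → (193/25, 52/5)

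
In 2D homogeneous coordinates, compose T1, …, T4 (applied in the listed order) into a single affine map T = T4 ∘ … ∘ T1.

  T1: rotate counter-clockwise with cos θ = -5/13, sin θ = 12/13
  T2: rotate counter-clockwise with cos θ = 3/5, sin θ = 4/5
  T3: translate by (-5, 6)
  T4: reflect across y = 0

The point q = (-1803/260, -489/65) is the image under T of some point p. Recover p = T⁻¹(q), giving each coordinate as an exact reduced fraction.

p = (9/4, -1)

T1 = [-5/13 -12/13 0; 12/13 -5/13 0; 0 0 1]
T2·T1 = [-63/65 -16/65 0; 16/65 -63/65 0; 0 0 1]
T3·…·T1 = [-63/65 -16/65 -5; 16/65 -63/65 6; 0 0 1]
T4·…·T1 = [-63/65 -16/65 -5; -16/65 63/65 -6; 0 0 1]
det M = -1; M⁻¹ = [-63/65 -16/65 -411/65; -16/65 63/65 298/65; 0 0 1]
M⁻¹ · (-1803/260, -489/65)ᵀ = (9/4, -1)ᵀ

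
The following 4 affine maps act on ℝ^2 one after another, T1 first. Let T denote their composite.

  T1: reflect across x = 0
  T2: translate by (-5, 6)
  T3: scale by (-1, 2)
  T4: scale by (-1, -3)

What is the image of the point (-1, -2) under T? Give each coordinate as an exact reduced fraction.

T1 reflect across x = 0: (-1, -2) → (1, -2)
T2 translate by (-5, 6): (1, -2) → (-4, 4)
T3 scale by (-1, 2): (-4, 4) → (4, 8)
T4 scale by (-1, -3): (4, 8) → (-4, -24)

T(p) = (-4, -24)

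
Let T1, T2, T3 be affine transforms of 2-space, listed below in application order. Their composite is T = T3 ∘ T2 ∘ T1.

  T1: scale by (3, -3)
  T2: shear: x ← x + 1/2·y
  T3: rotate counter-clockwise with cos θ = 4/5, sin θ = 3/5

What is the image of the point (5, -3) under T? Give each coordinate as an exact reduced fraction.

T(p) = (51/5, 189/10)

T1 scale by (3, -3): (5, -3) → (15, 9)
T2 shear: x ← x + 1/2·y: (15, 9) → (39/2, 9)
T3 rotate counter-clockwise with cos θ = 4/5, sin θ = 3/5: (39/2, 9) → (51/5, 189/10)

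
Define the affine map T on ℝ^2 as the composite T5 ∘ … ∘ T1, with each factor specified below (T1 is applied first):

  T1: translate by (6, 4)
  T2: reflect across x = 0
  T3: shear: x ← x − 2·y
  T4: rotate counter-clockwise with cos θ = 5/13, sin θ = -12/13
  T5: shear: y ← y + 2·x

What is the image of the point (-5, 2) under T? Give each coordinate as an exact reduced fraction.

T1 translate by (6, 4): (-5, 2) → (1, 6)
T2 reflect across x = 0: (1, 6) → (-1, 6)
T3 shear: x ← x − 2·y: (-1, 6) → (-13, 6)
T4 rotate counter-clockwise with cos θ = 5/13, sin θ = -12/13: (-13, 6) → (7/13, 186/13)
T5 shear: y ← y + 2·x: (7/13, 186/13) → (7/13, 200/13)

T(p) = (7/13, 200/13)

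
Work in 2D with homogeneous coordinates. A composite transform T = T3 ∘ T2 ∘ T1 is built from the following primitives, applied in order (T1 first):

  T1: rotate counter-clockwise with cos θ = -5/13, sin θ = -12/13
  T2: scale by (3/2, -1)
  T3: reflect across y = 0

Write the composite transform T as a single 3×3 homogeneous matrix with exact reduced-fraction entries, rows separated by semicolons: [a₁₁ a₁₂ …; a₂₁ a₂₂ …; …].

T1 = [-5/13 12/13 0; -12/13 -5/13 0; 0 0 1]
T2·T1 = [-15/26 18/13 0; 12/13 5/13 0; 0 0 1]
T3·…·T1 = [-15/26 18/13 0; -12/13 -5/13 0; 0 0 1]

T = [-15/26 18/13 0; -12/13 -5/13 0; 0 0 1]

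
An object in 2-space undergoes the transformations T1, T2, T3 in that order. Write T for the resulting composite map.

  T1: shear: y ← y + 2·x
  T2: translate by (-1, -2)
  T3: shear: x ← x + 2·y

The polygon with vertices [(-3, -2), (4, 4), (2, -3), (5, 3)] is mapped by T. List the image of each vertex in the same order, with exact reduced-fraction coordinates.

T1 shear: y ← y + 2·x: (-3, -2) → (-3, -8); (4, 4) → (4, 12); (2, -3) → (2, 1); (5, 3) → (5, 13)
T2 translate by (-1, -2): (-3, -8) → (-4, -10); (4, 12) → (3, 10); (2, 1) → (1, -1); (5, 13) → (4, 11)
T3 shear: x ← x + 2·y: (-4, -10) → (-24, -10); (3, 10) → (23, 10); (1, -1) → (-1, -1); (4, 11) → (26, 11)

image vertices: (-24, -10), (23, 10), (-1, -1), (26, 11)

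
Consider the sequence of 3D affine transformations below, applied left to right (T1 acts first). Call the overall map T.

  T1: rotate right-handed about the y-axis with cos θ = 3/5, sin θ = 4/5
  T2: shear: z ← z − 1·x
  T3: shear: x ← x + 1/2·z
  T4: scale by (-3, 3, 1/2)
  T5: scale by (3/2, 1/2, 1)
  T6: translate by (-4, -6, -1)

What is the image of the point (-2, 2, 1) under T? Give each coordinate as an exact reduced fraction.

T(p) = (-161/20, -3, 3/10)

T1 rotate right-handed about the y-axis with cos θ = 3/5, sin θ = 4/5: (-2, 2, 1) → (-2/5, 2, 11/5)
T2 shear: z ← z − 1·x: (-2/5, 2, 11/5) → (-2/5, 2, 13/5)
T3 shear: x ← x + 1/2·z: (-2/5, 2, 13/5) → (9/10, 2, 13/5)
T4 scale by (-3, 3, 1/2): (9/10, 2, 13/5) → (-27/10, 6, 13/10)
T5 scale by (3/2, 1/2, 1): (-27/10, 6, 13/10) → (-81/20, 3, 13/10)
T6 translate by (-4, -6, -1): (-81/20, 3, 13/10) → (-161/20, -3, 3/10)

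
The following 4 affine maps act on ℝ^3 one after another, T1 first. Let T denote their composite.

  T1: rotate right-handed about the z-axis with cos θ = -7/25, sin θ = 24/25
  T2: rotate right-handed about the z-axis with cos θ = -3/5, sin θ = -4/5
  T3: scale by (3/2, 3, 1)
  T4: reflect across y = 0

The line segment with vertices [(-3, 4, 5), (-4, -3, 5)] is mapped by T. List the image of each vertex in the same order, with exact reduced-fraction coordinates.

image vertices: (-21/10, -72/5, 5), (-36/5, 21/5, 5)

T1 rotate right-handed about the z-axis with cos θ = -7/25, sin θ = 24/25: (-3, 4, 5) → (-3, -4, 5); (-4, -3, 5) → (4, -3, 5)
T2 rotate right-handed about the z-axis with cos θ = -3/5, sin θ = -4/5: (-3, -4, 5) → (-7/5, 24/5, 5); (4, -3, 5) → (-24/5, -7/5, 5)
T3 scale by (3/2, 3, 1): (-7/5, 24/5, 5) → (-21/10, 72/5, 5); (-24/5, -7/5, 5) → (-36/5, -21/5, 5)
T4 reflect across y = 0: (-21/10, 72/5, 5) → (-21/10, -72/5, 5); (-36/5, -21/5, 5) → (-36/5, 21/5, 5)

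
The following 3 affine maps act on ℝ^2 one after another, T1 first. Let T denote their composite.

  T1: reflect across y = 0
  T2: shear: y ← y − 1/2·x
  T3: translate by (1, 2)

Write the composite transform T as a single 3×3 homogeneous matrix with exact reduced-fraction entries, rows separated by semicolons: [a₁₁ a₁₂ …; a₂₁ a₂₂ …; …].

T1 = [1 0 0; 0 -1 0; 0 0 1]
T2·T1 = [1 0 0; -1/2 -1 0; 0 0 1]
T3·…·T1 = [1 0 1; -1/2 -1 2; 0 0 1]

T = [1 0 1; -1/2 -1 2; 0 0 1]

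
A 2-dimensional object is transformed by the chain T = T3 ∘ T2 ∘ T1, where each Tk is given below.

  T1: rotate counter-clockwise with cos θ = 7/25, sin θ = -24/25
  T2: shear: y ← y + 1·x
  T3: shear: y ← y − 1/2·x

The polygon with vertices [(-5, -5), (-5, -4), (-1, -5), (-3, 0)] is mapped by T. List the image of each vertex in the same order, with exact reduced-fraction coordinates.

image vertices: (-31/5, 3/10), (-131/25, 53/50), (-127/25, -149/50), (-21/25, 123/50)

T1 rotate counter-clockwise with cos θ = 7/25, sin θ = -24/25: (-5, -5) → (-31/5, 17/5); (-5, -4) → (-131/25, 92/25); (-1, -5) → (-127/25, -11/25); (-3, 0) → (-21/25, 72/25)
T2 shear: y ← y + 1·x: (-31/5, 17/5) → (-31/5, -14/5); (-131/25, 92/25) → (-131/25, -39/25); (-127/25, -11/25) → (-127/25, -138/25); (-21/25, 72/25) → (-21/25, 51/25)
T3 shear: y ← y − 1/2·x: (-31/5, -14/5) → (-31/5, 3/10); (-131/25, -39/25) → (-131/25, 53/50); (-127/25, -138/25) → (-127/25, -149/50); (-21/25, 51/25) → (-21/25, 123/50)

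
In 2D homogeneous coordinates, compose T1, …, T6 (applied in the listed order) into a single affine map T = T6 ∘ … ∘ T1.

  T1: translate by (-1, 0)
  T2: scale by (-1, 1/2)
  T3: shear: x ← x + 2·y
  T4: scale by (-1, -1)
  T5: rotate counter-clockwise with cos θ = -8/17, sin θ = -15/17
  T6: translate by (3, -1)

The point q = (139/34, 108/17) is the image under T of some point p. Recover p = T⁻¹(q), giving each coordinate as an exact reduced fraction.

p = (-1, 5)

T1 = [1 0 -1; 0 1 0; 0 0 1]
T2·T1 = [-1 0 1; 0 1/2 0; 0 0 1]
T3·…·T1 = [-1 1 1; 0 1/2 0; 0 0 1]
T4·…·T1 = [1 -1 -1; 0 -1/2 0; 0 0 1]
T5·…·T1 = [-8/17 1/34 8/17; -15/17 19/17 15/17; 0 0 1]
T6·…·T1 = [-8/17 1/34 59/17; -15/17 19/17 -2/17; 0 0 1]
det M = -1/2; M⁻¹ = [-38/17 1/17 132/17; -30/17 16/17 106/17; 0 0 1]
M⁻¹ · (139/34, 108/17)ᵀ = (-1, 5)ᵀ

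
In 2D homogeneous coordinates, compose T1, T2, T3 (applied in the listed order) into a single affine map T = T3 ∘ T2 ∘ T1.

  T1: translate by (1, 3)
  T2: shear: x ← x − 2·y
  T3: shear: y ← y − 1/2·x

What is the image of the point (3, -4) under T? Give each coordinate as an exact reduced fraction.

T(p) = (6, -4)

T1 translate by (1, 3): (3, -4) → (4, -1)
T2 shear: x ← x − 2·y: (4, -1) → (6, -1)
T3 shear: y ← y − 1/2·x: (6, -1) → (6, -4)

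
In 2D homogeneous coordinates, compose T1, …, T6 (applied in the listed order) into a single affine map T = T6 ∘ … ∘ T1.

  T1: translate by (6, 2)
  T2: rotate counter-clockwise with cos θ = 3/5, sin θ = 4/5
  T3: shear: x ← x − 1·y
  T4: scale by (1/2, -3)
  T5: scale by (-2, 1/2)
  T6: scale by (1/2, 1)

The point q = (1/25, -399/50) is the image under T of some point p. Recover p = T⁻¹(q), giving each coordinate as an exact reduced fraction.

p = (7/5, -3)

T1 = [1 0 6; 0 1 2; 0 0 1]
T2·T1 = [3/5 -4/5 2; 4/5 3/5 6; 0 0 1]
T3·…·T1 = [-1/5 -7/5 -4; 4/5 3/5 6; 0 0 1]
T4·…·T1 = [-1/10 -7/10 -2; -12/5 -9/5 -18; 0 0 1]
T5·…·T1 = [1/5 7/5 4; -6/5 -9/10 -9; 0 0 1]
T6·…·T1 = [1/10 7/10 2; -6/5 -9/10 -9; 0 0 1]
det M = 3/4; M⁻¹ = [-6/5 -14/15 -6; 8/5 2/15 -2; 0 0 1]
M⁻¹ · (1/25, -399/50)ᵀ = (7/5, -3)ᵀ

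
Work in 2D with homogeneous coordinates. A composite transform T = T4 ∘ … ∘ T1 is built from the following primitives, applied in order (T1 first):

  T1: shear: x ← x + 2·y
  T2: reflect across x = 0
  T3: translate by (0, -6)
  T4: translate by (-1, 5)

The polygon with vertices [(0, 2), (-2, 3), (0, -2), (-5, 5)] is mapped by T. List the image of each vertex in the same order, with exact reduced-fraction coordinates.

T1 shear: x ← x + 2·y: (0, 2) → (4, 2); (-2, 3) → (4, 3); (0, -2) → (-4, -2); (-5, 5) → (5, 5)
T2 reflect across x = 0: (4, 2) → (-4, 2); (4, 3) → (-4, 3); (-4, -2) → (4, -2); (5, 5) → (-5, 5)
T3 translate by (0, -6): (-4, 2) → (-4, -4); (-4, 3) → (-4, -3); (4, -2) → (4, -8); (-5, 5) → (-5, -1)
T4 translate by (-1, 5): (-4, -4) → (-5, 1); (-4, -3) → (-5, 2); (4, -8) → (3, -3); (-5, -1) → (-6, 4)

image vertices: (-5, 1), (-5, 2), (3, -3), (-6, 4)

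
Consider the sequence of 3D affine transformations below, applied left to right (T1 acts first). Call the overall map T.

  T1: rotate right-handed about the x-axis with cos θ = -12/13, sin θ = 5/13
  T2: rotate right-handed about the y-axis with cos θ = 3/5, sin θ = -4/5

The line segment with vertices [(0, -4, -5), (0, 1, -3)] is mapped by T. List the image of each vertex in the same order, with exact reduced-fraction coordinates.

T1 rotate right-handed about the x-axis with cos θ = -12/13, sin θ = 5/13: (0, -4, -5) → (0, 73/13, 40/13); (0, 1, -3) → (0, 3/13, 41/13)
T2 rotate right-handed about the y-axis with cos θ = 3/5, sin θ = -4/5: (0, 73/13, 40/13) → (-32/13, 73/13, 24/13); (0, 3/13, 41/13) → (-164/65, 3/13, 123/65)

image vertices: (-32/13, 73/13, 24/13), (-164/65, 3/13, 123/65)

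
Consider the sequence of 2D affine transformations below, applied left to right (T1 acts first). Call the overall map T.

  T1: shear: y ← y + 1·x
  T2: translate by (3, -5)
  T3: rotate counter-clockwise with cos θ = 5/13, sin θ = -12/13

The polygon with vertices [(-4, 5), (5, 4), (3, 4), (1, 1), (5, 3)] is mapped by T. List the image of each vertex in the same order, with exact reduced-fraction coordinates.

T1 shear: y ← y + 1·x: (-4, 5) → (-4, 1); (5, 4) → (5, 9); (3, 4) → (3, 7); (1, 1) → (1, 2); (5, 3) → (5, 8)
T2 translate by (3, -5): (-4, 1) → (-1, -4); (5, 9) → (8, 4); (3, 7) → (6, 2); (1, 2) → (4, -3); (5, 8) → (8, 3)
T3 rotate counter-clockwise with cos θ = 5/13, sin θ = -12/13: (-1, -4) → (-53/13, -8/13); (8, 4) → (88/13, -76/13); (6, 2) → (54/13, -62/13); (4, -3) → (-16/13, -63/13); (8, 3) → (76/13, -81/13)

image vertices: (-53/13, -8/13), (88/13, -76/13), (54/13, -62/13), (-16/13, -63/13), (76/13, -81/13)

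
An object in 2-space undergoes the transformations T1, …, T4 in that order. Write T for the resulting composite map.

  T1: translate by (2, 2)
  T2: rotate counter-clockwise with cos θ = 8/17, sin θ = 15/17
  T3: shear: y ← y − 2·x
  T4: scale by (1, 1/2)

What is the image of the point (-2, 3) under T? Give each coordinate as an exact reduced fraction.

T(p) = (-75/17, 95/17)

T1 translate by (2, 2): (-2, 3) → (0, 5)
T2 rotate counter-clockwise with cos θ = 8/17, sin θ = 15/17: (0, 5) → (-75/17, 40/17)
T3 shear: y ← y − 2·x: (-75/17, 40/17) → (-75/17, 190/17)
T4 scale by (1, 1/2): (-75/17, 190/17) → (-75/17, 95/17)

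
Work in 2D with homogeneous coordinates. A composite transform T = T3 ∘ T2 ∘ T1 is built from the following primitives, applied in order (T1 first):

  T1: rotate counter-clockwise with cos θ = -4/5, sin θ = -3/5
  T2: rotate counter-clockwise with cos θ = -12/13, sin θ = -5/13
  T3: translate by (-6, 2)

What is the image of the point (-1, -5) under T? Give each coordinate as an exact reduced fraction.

T(p) = (-11/5, -7/5)

T1 rotate counter-clockwise with cos θ = -4/5, sin θ = -3/5: (-1, -5) → (-11/5, 23/5)
T2 rotate counter-clockwise with cos θ = -12/13, sin θ = -5/13: (-11/5, 23/5) → (19/5, -17/5)
T3 translate by (-6, 2): (19/5, -17/5) → (-11/5, -7/5)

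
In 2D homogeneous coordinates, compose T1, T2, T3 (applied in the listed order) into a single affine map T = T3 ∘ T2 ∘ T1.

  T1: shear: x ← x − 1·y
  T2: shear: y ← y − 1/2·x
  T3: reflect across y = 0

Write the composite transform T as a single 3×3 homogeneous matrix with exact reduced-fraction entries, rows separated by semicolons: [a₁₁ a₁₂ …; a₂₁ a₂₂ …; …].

T1 = [1 -1 0; 0 1 0; 0 0 1]
T2·T1 = [1 -1 0; -1/2 3/2 0; 0 0 1]
T3·…·T1 = [1 -1 0; 1/2 -3/2 0; 0 0 1]

T = [1 -1 0; 1/2 -3/2 0; 0 0 1]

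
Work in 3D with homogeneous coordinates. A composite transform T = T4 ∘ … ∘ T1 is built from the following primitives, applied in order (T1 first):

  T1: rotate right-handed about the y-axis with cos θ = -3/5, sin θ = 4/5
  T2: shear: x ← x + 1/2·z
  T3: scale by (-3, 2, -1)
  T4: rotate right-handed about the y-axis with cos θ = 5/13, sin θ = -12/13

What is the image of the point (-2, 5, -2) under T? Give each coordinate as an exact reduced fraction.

T(p) = (93/65, 10, -50/13)

T1 rotate right-handed about the y-axis with cos θ = -3/5, sin θ = 4/5: (-2, 5, -2) → (-2/5, 5, 14/5)
T2 shear: x ← x + 1/2·z: (-2/5, 5, 14/5) → (1, 5, 14/5)
T3 scale by (-3, 2, -1): (1, 5, 14/5) → (-3, 10, -14/5)
T4 rotate right-handed about the y-axis with cos θ = 5/13, sin θ = -12/13: (-3, 10, -14/5) → (93/65, 10, -50/13)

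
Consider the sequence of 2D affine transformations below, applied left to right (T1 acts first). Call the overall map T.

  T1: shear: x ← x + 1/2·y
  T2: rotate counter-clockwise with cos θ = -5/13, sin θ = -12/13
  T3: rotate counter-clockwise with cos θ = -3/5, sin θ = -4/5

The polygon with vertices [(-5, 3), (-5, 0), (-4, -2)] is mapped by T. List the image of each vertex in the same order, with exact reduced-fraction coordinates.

T1 shear: x ← x + 1/2·y: (-5, 3) → (-7/2, 3); (-5, 0) → (-5, 0); (-4, -2) → (-5, -2)
T2 rotate counter-clockwise with cos θ = -5/13, sin θ = -12/13: (-7/2, 3) → (107/26, 27/13); (-5, 0) → (25/13, 60/13); (-5, -2) → (1/13, 70/13)
T3 rotate counter-clockwise with cos θ = -3/5, sin θ = -4/5: (107/26, 27/13) → (-21/26, -59/13); (25/13, 60/13) → (33/13, -56/13); (1/13, 70/13) → (277/65, -214/65)

image vertices: (-21/26, -59/13), (33/13, -56/13), (277/65, -214/65)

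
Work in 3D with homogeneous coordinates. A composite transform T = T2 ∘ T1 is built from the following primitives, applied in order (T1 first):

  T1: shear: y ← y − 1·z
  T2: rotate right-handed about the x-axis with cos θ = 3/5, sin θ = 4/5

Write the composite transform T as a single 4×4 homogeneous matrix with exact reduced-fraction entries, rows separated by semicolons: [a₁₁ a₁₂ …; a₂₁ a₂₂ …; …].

T1 = [1 0 0 0; 0 1 -1 0; 0 0 1 0; 0 0 0 1]
T2·T1 = [1 0 0 0; 0 3/5 -7/5 0; 0 4/5 -1/5 0; 0 0 0 1]

T = [1 0 0 0; 0 3/5 -7/5 0; 0 4/5 -1/5 0; 0 0 0 1]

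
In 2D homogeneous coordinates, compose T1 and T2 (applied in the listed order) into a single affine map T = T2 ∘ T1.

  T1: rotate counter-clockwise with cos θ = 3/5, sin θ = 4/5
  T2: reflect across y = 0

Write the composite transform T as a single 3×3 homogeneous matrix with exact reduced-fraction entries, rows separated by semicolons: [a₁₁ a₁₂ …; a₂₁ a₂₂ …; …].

T = [3/5 -4/5 0; -4/5 -3/5 0; 0 0 1]

T1 = [3/5 -4/5 0; 4/5 3/5 0; 0 0 1]
T2·T1 = [3/5 -4/5 0; -4/5 -3/5 0; 0 0 1]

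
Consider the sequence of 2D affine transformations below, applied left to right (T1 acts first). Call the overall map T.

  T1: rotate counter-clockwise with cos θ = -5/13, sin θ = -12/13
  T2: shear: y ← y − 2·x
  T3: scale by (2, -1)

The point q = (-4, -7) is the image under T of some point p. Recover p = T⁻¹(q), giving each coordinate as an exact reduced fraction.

p = (-2, -3)

T1 = [-5/13 12/13 0; -12/13 -5/13 0; 0 0 1]
T2·T1 = [-5/13 12/13 0; -2/13 -29/13 0; 0 0 1]
T3·…·T1 = [-10/13 24/13 0; 2/13 29/13 0; 0 0 1]
det M = -2; M⁻¹ = [-29/26 12/13 0; 1/13 5/13 0; 0 0 1]
M⁻¹ · (-4, -7)ᵀ = (-2, -3)ᵀ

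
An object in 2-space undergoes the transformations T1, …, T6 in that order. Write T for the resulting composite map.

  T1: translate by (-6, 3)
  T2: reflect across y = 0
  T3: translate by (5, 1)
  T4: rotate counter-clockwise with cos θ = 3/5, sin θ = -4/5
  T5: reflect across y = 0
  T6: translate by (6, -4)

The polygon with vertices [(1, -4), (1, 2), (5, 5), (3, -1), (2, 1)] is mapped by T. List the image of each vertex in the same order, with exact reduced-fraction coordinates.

image vertices: (38/5, -26/5), (14/5, -8/5), (14/5, 17/5), (32/5, -9/5), (21/5, -7/5)

T1 translate by (-6, 3): (1, -4) → (-5, -1); (1, 2) → (-5, 5); (5, 5) → (-1, 8); (3, -1) → (-3, 2); (2, 1) → (-4, 4)
T2 reflect across y = 0: (-5, -1) → (-5, 1); (-5, 5) → (-5, -5); (-1, 8) → (-1, -8); (-3, 2) → (-3, -2); (-4, 4) → (-4, -4)
T3 translate by (5, 1): (-5, 1) → (0, 2); (-5, -5) → (0, -4); (-1, -8) → (4, -7); (-3, -2) → (2, -1); (-4, -4) → (1, -3)
T4 rotate counter-clockwise with cos θ = 3/5, sin θ = -4/5: (0, 2) → (8/5, 6/5); (0, -4) → (-16/5, -12/5); (4, -7) → (-16/5, -37/5); (2, -1) → (2/5, -11/5); (1, -3) → (-9/5, -13/5)
T5 reflect across y = 0: (8/5, 6/5) → (8/5, -6/5); (-16/5, -12/5) → (-16/5, 12/5); (-16/5, -37/5) → (-16/5, 37/5); (2/5, -11/5) → (2/5, 11/5); (-9/5, -13/5) → (-9/5, 13/5)
T6 translate by (6, -4): (8/5, -6/5) → (38/5, -26/5); (-16/5, 12/5) → (14/5, -8/5); (-16/5, 37/5) → (14/5, 17/5); (2/5, 11/5) → (32/5, -9/5); (-9/5, 13/5) → (21/5, -7/5)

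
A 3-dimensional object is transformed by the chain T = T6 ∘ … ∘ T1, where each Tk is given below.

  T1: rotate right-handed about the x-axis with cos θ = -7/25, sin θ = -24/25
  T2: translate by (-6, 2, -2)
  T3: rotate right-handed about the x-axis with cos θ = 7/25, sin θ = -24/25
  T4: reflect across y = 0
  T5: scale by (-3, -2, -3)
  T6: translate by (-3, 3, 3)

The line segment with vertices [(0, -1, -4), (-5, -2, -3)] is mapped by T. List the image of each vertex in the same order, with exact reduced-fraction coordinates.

T1 rotate right-handed about the x-axis with cos θ = -7/25, sin θ = -24/25: (0, -1, -4) → (0, -89/25, 52/25); (-5, -2, -3) → (-5, -58/25, 69/25)
T2 translate by (-6, 2, -2): (0, -89/25, 52/25) → (-6, -39/25, 2/25); (-5, -58/25, 69/25) → (-11, -8/25, 19/25)
T3 rotate right-handed about the x-axis with cos θ = 7/25, sin θ = -24/25: (-6, -39/25, 2/25) → (-6, -9/25, 38/25); (-11, -8/25, 19/25) → (-11, 16/25, 13/25)
T4 reflect across y = 0: (-6, -9/25, 38/25) → (-6, 9/25, 38/25); (-11, 16/25, 13/25) → (-11, -16/25, 13/25)
T5 scale by (-3, -2, -3): (-6, 9/25, 38/25) → (18, -18/25, -114/25); (-11, -16/25, 13/25) → (33, 32/25, -39/25)
T6 translate by (-3, 3, 3): (18, -18/25, -114/25) → (15, 57/25, -39/25); (33, 32/25, -39/25) → (30, 107/25, 36/25)

image vertices: (15, 57/25, -39/25), (30, 107/25, 36/25)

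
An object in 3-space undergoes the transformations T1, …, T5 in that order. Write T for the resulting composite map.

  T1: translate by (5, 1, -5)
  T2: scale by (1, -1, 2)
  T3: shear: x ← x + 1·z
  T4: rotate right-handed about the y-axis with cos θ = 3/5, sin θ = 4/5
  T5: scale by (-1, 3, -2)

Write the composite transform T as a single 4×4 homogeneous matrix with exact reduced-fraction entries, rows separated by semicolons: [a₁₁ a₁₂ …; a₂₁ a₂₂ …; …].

T = [-3/5 0 -14/5 11; 0 -3 0 -3; 8/5 0 4/5 4; 0 0 0 1]

T1 = [1 0 0 5; 0 1 0 1; 0 0 1 -5; 0 0 0 1]
T2·T1 = [1 0 0 5; 0 -1 0 -1; 0 0 2 -10; 0 0 0 1]
T3·…·T1 = [1 0 2 -5; 0 -1 0 -1; 0 0 2 -10; 0 0 0 1]
T4·…·T1 = [3/5 0 14/5 -11; 0 -1 0 -1; -4/5 0 -2/5 -2; 0 0 0 1]
T5·…·T1 = [-3/5 0 -14/5 11; 0 -3 0 -3; 8/5 0 4/5 4; 0 0 0 1]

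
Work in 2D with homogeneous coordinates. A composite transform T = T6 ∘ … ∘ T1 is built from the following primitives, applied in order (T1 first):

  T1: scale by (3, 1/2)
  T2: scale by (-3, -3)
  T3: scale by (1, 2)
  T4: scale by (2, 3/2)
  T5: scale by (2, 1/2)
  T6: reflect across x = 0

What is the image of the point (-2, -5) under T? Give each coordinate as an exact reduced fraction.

T(p) = (-72, 45/4)

T1 scale by (3, 1/2): (-2, -5) → (-6, -5/2)
T2 scale by (-3, -3): (-6, -5/2) → (18, 15/2)
T3 scale by (1, 2): (18, 15/2) → (18, 15)
T4 scale by (2, 3/2): (18, 15) → (36, 45/2)
T5 scale by (2, 1/2): (36, 45/2) → (72, 45/4)
T6 reflect across x = 0: (72, 45/4) → (-72, 45/4)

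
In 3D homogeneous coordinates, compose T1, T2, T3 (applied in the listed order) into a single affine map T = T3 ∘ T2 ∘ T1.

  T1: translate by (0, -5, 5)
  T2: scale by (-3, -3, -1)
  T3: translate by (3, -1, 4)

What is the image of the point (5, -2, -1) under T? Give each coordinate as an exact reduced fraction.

T(p) = (-12, 20, 0)

T1 translate by (0, -5, 5): (5, -2, -1) → (5, -7, 4)
T2 scale by (-3, -3, -1): (5, -7, 4) → (-15, 21, -4)
T3 translate by (3, -1, 4): (-15, 21, -4) → (-12, 20, 0)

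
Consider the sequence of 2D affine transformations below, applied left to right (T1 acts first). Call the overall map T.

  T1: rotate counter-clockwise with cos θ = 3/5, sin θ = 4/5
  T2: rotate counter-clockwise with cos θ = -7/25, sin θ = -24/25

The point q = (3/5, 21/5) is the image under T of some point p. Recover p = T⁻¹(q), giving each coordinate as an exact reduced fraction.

p = (-3, 3)

T1 = [3/5 -4/5 0; 4/5 3/5 0; 0 0 1]
T2·T1 = [3/5 4/5 0; -4/5 3/5 0; 0 0 1]
det M = 1; M⁻¹ = [3/5 -4/5 0; 4/5 3/5 0; 0 0 1]
M⁻¹ · (3/5, 21/5)ᵀ = (-3, 3)ᵀ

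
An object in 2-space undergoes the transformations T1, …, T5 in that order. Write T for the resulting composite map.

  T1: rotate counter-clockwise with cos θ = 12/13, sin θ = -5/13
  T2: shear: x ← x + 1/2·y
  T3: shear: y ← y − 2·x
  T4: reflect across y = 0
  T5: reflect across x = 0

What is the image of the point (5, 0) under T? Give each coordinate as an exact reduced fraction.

T1 rotate counter-clockwise with cos θ = 12/13, sin θ = -5/13: (5, 0) → (60/13, -25/13)
T2 shear: x ← x + 1/2·y: (60/13, -25/13) → (95/26, -25/13)
T3 shear: y ← y − 2·x: (95/26, -25/13) → (95/26, -120/13)
T4 reflect across y = 0: (95/26, -120/13) → (95/26, 120/13)
T5 reflect across x = 0: (95/26, 120/13) → (-95/26, 120/13)

T(p) = (-95/26, 120/13)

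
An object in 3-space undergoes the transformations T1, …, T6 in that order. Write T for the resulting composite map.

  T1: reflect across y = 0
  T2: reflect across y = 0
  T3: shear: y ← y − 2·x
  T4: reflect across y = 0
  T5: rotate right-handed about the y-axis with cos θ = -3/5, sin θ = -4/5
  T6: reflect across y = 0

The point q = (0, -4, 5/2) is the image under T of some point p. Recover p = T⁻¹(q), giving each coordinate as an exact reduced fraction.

T1 = [1 0 0 0; 0 -1 0 0; 0 0 1 0; 0 0 0 1]
T2·T1 = [1 0 0 0; 0 1 0 0; 0 0 1 0; 0 0 0 1]
T3·…·T1 = [1 0 0 0; -2 1 0 0; 0 0 1 0; 0 0 0 1]
T4·…·T1 = [1 0 0 0; 2 -1 0 0; 0 0 1 0; 0 0 0 1]
T5·…·T1 = [-3/5 0 -4/5 0; 2 -1 0 0; 4/5 0 -3/5 0; 0 0 0 1]
T6·…·T1 = [-3/5 0 -4/5 0; -2 1 0 0; 4/5 0 -3/5 0; 0 0 0 1]
det M = 1; M⁻¹ = [-3/5 0 4/5 0; -6/5 1 8/5 0; -4/5 0 -3/5 0; 0 0 0 1]
M⁻¹ · (0, -4, 5/2)ᵀ = (2, 0, -3/2)ᵀ

p = (2, 0, -3/2)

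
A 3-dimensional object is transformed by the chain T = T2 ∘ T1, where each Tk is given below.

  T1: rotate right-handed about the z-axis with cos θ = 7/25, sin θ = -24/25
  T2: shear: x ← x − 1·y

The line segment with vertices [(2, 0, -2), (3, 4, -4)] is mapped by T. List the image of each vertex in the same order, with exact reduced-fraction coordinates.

image vertices: (62/25, -48/25, -2), (161/25, -44/25, -4)

T1 rotate right-handed about the z-axis with cos θ = 7/25, sin θ = -24/25: (2, 0, -2) → (14/25, -48/25, -2); (3, 4, -4) → (117/25, -44/25, -4)
T2 shear: x ← x − 1·y: (14/25, -48/25, -2) → (62/25, -48/25, -2); (117/25, -44/25, -4) → (161/25, -44/25, -4)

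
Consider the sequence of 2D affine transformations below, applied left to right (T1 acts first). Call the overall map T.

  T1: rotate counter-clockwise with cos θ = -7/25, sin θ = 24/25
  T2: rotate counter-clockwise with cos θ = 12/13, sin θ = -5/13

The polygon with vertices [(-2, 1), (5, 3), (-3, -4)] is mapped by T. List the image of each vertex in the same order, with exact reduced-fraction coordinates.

image vertices: (-79/65, -122/65), (-789/325, 1723/325), (1184/325, -1113/325)

T1 rotate counter-clockwise with cos θ = -7/25, sin θ = 24/25: (-2, 1) → (-2/5, -11/5); (5, 3) → (-107/25, 99/25); (-3, -4) → (117/25, -44/25)
T2 rotate counter-clockwise with cos θ = 12/13, sin θ = -5/13: (-2/5, -11/5) → (-79/65, -122/65); (-107/25, 99/25) → (-789/325, 1723/325); (117/25, -44/25) → (1184/325, -1113/325)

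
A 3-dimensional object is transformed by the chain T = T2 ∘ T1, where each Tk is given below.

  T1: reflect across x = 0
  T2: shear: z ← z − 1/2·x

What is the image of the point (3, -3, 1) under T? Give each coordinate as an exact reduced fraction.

T1 reflect across x = 0: (3, -3, 1) → (-3, -3, 1)
T2 shear: z ← z − 1/2·x: (-3, -3, 1) → (-3, -3, 5/2)

T(p) = (-3, -3, 5/2)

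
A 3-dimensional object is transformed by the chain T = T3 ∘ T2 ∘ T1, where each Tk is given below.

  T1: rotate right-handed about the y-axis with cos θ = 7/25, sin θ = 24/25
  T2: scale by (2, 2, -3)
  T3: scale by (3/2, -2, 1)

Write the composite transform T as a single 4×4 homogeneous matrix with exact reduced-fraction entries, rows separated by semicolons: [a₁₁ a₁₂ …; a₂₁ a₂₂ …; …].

T1 = [7/25 0 24/25 0; 0 1 0 0; -24/25 0 7/25 0; 0 0 0 1]
T2·T1 = [14/25 0 48/25 0; 0 2 0 0; 72/25 0 -21/25 0; 0 0 0 1]
T3·…·T1 = [21/25 0 72/25 0; 0 -4 0 0; 72/25 0 -21/25 0; 0 0 0 1]

T = [21/25 0 72/25 0; 0 -4 0 0; 72/25 0 -21/25 0; 0 0 0 1]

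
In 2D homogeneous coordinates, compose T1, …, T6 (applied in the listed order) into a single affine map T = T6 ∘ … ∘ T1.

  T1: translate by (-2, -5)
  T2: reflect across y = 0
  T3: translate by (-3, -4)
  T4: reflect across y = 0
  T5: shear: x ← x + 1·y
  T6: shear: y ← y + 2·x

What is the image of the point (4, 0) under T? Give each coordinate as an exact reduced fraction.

T(p) = (-2, -5)

T1 translate by (-2, -5): (4, 0) → (2, -5)
T2 reflect across y = 0: (2, -5) → (2, 5)
T3 translate by (-3, -4): (2, 5) → (-1, 1)
T4 reflect across y = 0: (-1, 1) → (-1, -1)
T5 shear: x ← x + 1·y: (-1, -1) → (-2, -1)
T6 shear: y ← y + 2·x: (-2, -1) → (-2, -5)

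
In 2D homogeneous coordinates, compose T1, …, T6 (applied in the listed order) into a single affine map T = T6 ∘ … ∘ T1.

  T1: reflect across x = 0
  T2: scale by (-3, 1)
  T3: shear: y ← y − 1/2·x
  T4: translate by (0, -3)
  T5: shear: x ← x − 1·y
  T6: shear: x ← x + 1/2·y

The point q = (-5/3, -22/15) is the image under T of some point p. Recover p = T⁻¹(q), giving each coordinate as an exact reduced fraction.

p = (-4/5, 1/3)

T1 = [-1 0 0; 0 1 0; 0 0 1]
T2·T1 = [3 0 0; 0 1 0; 0 0 1]
T3·…·T1 = [3 0 0; -3/2 1 0; 0 0 1]
T4·…·T1 = [3 0 0; -3/2 1 -3; 0 0 1]
T5·…·T1 = [9/2 -1 3; -3/2 1 -3; 0 0 1]
T6·…·T1 = [15/4 -1/2 3/2; -3/2 1 -3; 0 0 1]
det M = 3; M⁻¹ = [1/3 1/6 0; 1/2 5/4 3; 0 0 1]
M⁻¹ · (-5/3, -22/15)ᵀ = (-4/5, 1/3)ᵀ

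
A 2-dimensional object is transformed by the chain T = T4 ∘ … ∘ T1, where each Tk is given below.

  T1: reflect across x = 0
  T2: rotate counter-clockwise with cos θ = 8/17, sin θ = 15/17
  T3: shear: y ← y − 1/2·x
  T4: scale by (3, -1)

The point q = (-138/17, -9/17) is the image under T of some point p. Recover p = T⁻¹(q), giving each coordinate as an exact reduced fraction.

T1 = [-1 0 0; 0 1 0; 0 0 1]
T2·T1 = [-8/17 -15/17 0; -15/17 8/17 0; 0 0 1]
T3·…·T1 = [-8/17 -15/17 0; -11/17 31/34 0; 0 0 1]
T4·…·T1 = [-24/17 -45/17 0; 11/17 -31/34 0; 0 0 1]
det M = 3; M⁻¹ = [-31/102 15/17 0; -11/51 -8/17 0; 0 0 1]
M⁻¹ · (-138/17, -9/17)ᵀ = (2, 2)ᵀ

p = (2, 2)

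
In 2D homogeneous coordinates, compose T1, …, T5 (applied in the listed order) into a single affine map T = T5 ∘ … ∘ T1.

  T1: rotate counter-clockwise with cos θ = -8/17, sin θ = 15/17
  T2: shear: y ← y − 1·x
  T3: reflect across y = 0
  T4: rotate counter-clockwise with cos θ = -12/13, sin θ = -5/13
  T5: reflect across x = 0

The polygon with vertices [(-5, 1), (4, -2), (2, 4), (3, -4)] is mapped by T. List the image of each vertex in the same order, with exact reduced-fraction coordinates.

T1 rotate counter-clockwise with cos θ = -8/17, sin θ = 15/17: (-5, 1) → (25/17, -83/17); (4, -2) → (-2/17, 76/17); (2, 4) → (-76/17, -2/17); (3, -4) → (36/17, 77/17)
T2 shear: y ← y − 1·x: (25/17, -83/17) → (25/17, -108/17); (-2/17, 76/17) → (-2/17, 78/17); (-76/17, -2/17) → (-76/17, 74/17); (36/17, 77/17) → (36/17, 41/17)
T3 reflect across y = 0: (25/17, -108/17) → (25/17, 108/17); (-2/17, 78/17) → (-2/17, -78/17); (-76/17, 74/17) → (-76/17, -74/17); (36/17, 41/17) → (36/17, -41/17)
T4 rotate counter-clockwise with cos θ = -12/13, sin θ = -5/13: (25/17, 108/17) → (240/221, -1421/221); (-2/17, -78/17) → (-366/221, 946/221); (-76/17, -74/17) → (542/221, 1268/221); (36/17, -41/17) → (-49/17, 24/17)
T5 reflect across x = 0: (240/221, -1421/221) → (-240/221, -1421/221); (-366/221, 946/221) → (366/221, 946/221); (542/221, 1268/221) → (-542/221, 1268/221); (-49/17, 24/17) → (49/17, 24/17)

image vertices: (-240/221, -1421/221), (366/221, 946/221), (-542/221, 1268/221), (49/17, 24/17)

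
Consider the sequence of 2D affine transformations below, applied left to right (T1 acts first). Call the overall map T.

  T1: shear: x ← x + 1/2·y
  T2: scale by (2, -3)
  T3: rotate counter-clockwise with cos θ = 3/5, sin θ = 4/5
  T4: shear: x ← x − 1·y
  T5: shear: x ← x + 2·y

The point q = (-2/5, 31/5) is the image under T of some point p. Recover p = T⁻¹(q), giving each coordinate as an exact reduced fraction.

p = (2, -3)

T1 = [1 1/2 0; 0 1 0; 0 0 1]
T2·T1 = [2 1 0; 0 -3 0; 0 0 1]
T3·…·T1 = [6/5 3 0; 8/5 -1 0; 0 0 1]
T4·…·T1 = [-2/5 4 0; 8/5 -1 0; 0 0 1]
T5·…·T1 = [14/5 2 0; 8/5 -1 0; 0 0 1]
det M = -6; M⁻¹ = [1/6 1/3 0; 4/15 -7/15 0; 0 0 1]
M⁻¹ · (-2/5, 31/5)ᵀ = (2, -3)ᵀ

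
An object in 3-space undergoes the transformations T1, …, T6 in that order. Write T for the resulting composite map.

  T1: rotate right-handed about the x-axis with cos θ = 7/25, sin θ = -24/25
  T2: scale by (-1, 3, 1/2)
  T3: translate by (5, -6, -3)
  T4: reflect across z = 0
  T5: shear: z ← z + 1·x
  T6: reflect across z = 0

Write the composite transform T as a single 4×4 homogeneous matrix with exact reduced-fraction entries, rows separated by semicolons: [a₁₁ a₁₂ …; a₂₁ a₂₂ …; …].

T = [-1 0 0 5; 0 21/25 72/25 -6; 1 -12/25 7/50 -8; 0 0 0 1]

T1 = [1 0 0 0; 0 7/25 24/25 0; 0 -24/25 7/25 0; 0 0 0 1]
T2·T1 = [-1 0 0 0; 0 21/25 72/25 0; 0 -12/25 7/50 0; 0 0 0 1]
T3·…·T1 = [-1 0 0 5; 0 21/25 72/25 -6; 0 -12/25 7/50 -3; 0 0 0 1]
T4·…·T1 = [-1 0 0 5; 0 21/25 72/25 -6; 0 12/25 -7/50 3; 0 0 0 1]
T5·…·T1 = [-1 0 0 5; 0 21/25 72/25 -6; -1 12/25 -7/50 8; 0 0 0 1]
T6·…·T1 = [-1 0 0 5; 0 21/25 72/25 -6; 1 -12/25 7/50 -8; 0 0 0 1]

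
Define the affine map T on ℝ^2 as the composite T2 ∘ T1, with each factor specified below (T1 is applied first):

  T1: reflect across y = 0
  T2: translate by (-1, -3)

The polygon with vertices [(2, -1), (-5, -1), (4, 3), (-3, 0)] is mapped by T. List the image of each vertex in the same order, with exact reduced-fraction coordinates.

image vertices: (1, -2), (-6, -2), (3, -6), (-4, -3)

T1 reflect across y = 0: (2, -1) → (2, 1); (-5, -1) → (-5, 1); (4, 3) → (4, -3); (-3, 0) → (-3, 0)
T2 translate by (-1, -3): (2, 1) → (1, -2); (-5, 1) → (-6, -2); (4, -3) → (3, -6); (-3, 0) → (-4, -3)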